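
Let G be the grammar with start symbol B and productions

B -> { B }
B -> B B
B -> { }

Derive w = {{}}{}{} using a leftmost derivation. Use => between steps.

B => BB => BBB => {B}BB => {{}}BB => {{}}{}B => {{}}{}{}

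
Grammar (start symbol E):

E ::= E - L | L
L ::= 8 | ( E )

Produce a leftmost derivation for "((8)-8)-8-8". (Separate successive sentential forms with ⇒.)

E ⇒ E-L ⇒ E-L-L ⇒ L-L-L ⇒ (E)-L-L ⇒ (E-L)-L-L ⇒ (L-L)-L-L ⇒ ((E)-L)-L-L ⇒ ((L)-L)-L-L ⇒ ((8)-L)-L-L ⇒ ((8)-8)-L-L ⇒ ((8)-8)-8-L ⇒ ((8)-8)-8-8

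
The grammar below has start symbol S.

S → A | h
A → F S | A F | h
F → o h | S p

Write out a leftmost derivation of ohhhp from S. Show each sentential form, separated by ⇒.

S ⇒ A ⇒ FS ⇒ ohS ⇒ ohA ⇒ ohAF ⇒ ohhF ⇒ ohhSp ⇒ ohhAp ⇒ ohhhp

S ⇒ A   [S → A]
A ⇒ FS   [A → F S]
FS ⇒ ohS   [F → o h]
ohS ⇒ ohA   [S → A]
ohA ⇒ ohAF   [A → A F]
ohAF ⇒ ohhF   [A → h]
ohhF ⇒ ohhSp   [F → S p]
ohhSp ⇒ ohhAp   [S → A]
ohhAp ⇒ ohhhp   [A → h]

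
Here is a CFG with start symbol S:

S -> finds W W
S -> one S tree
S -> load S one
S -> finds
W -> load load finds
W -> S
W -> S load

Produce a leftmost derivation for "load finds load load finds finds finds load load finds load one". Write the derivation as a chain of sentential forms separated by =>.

S => load S one => load finds W W one => load finds load load finds W one => load finds load load finds S load one => load finds load load finds finds W W load one => load finds load load finds finds S W load one => load finds load load finds finds finds W load one => load finds load load finds finds finds load load finds load one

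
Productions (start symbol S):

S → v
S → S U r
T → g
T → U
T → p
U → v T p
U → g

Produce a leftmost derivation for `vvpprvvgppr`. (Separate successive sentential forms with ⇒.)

S ⇒ SUr   [S → S U r]
SUr ⇒ SUrUr   [S → S U r]
SUrUr ⇒ vUrUr   [S → v]
vUrUr ⇒ vvTprUr   [U → v T p]
vvTprUr ⇒ vvpprUr   [T → p]
vvpprUr ⇒ vvpprvTpr   [U → v T p]
vvpprvTpr ⇒ vvpprvUpr   [T → U]
vvpprvUpr ⇒ vvpprvvTppr   [U → v T p]
vvpprvvTppr ⇒ vvpprvvUppr   [T → U]
vvpprvvUppr ⇒ vvpprvvgppr   [U → g]

S ⇒ SUr ⇒ SUrUr ⇒ vUrUr ⇒ vvTprUr ⇒ vvpprUr ⇒ vvpprvTpr ⇒ vvpprvUpr ⇒ vvpprvvTppr ⇒ vvpprvvUppr ⇒ vvpprvvgppr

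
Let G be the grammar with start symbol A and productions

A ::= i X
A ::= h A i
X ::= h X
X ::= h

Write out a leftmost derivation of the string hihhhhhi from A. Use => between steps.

A=>hAi=>hiXi=>hihXi=>hihhXi=>hihhhXi=>hihhhhXi=>hihhhhhi

A => hAi   [A ::= h A i]
hAi => hiXi   [A ::= i X]
hiXi => hihXi   [X ::= h X]
hihXi => hihhXi   [X ::= h X]
hihhXi => hihhhXi   [X ::= h X]
hihhhXi => hihhhhXi   [X ::= h X]
hihhhhXi => hihhhhhi   [X ::= h]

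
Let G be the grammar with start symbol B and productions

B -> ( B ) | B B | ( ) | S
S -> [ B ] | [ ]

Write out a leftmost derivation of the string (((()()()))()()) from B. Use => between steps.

B => (B)   [B -> ( B )]
(B) => (BB)   [B -> B B]
(BB) => (BBB)   [B -> B B]
(BBB) => ((B)BB)   [B -> ( B )]
((B)BB) => (((B))BB)   [B -> ( B )]
(((B))BB) => (((BB))BB)   [B -> B B]
(((BB))BB) => (((BBB))BB)   [B -> B B]
(((BBB))BB) => (((()BB))BB)   [B -> ( )]
(((()BB))BB) => (((()()B))BB)   [B -> ( )]
(((()()B))BB) => (((()()()))BB)   [B -> ( )]
(((()()()))BB) => (((()()()))()B)   [B -> ( )]
(((()()()))()B) => (((()()()))()())   [B -> ( )]

B => (B) => (BB) => (BBB) => ((B)BB) => (((B))BB) => (((BB))BB) => (((BBB))BB) => (((()BB))BB) => (((()()B))BB) => (((()()()))BB) => (((()()()))()B) => (((()()()))()())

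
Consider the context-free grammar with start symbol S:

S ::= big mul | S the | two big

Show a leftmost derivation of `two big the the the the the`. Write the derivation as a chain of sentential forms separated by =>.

S => S the => S the the => S the the the => S the the the the => S the the the the the => two big the the the the the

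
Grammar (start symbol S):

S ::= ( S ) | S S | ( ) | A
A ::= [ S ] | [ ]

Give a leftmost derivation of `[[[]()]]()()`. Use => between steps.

S => SS   [S ::= S S]
SS => SSS   [S ::= S S]
SSS => ASS   [S ::= A]
ASS => [S]SS   [A ::= [ S ]]
[S]SS => [A]SS   [S ::= A]
[A]SS => [[S]]SS   [A ::= [ S ]]
[[S]]SS => [[SS]]SS   [S ::= S S]
[[SS]]SS => [[AS]]SS   [S ::= A]
[[AS]]SS => [[[]S]]SS   [A ::= [ ]]
[[[]S]]SS => [[[]()]]SS   [S ::= ( )]
[[[]()]]SS => [[[]()]]()S   [S ::= ( )]
[[[]()]]()S => [[[]()]]()()   [S ::= ( )]

S => SS => SSS => ASS => [S]SS => [A]SS => [[S]]SS => [[SS]]SS => [[AS]]SS => [[[]S]]SS => [[[]()]]SS => [[[]()]]()S => [[[]()]]()()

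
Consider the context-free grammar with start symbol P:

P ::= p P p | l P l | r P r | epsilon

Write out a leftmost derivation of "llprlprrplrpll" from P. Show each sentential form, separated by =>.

P => lPl   [P ::= l P l]
lPl => llPll   [P ::= l P l]
llPll => llpPpll   [P ::= p P p]
llpPpll => llprPrpll   [P ::= r P r]
llprPrpll => llprlPlrpll   [P ::= l P l]
llprlPlrpll => llprlpPplrpll   [P ::= p P p]
llprlpPplrpll => llprlprPrplrpll   [P ::= r P r]
llprlprPrplrpll => llprlprrplrpll   [P ::= epsilon]

P => lPl => llPll => llpPpll => llprPrpll => llprlPlrpll => llprlpPplrpll => llprlprPrplrpll => llprlprrplrpll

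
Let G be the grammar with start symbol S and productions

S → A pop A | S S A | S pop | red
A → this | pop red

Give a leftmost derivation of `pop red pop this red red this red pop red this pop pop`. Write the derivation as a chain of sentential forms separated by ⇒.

S ⇒ S pop   [S → S pop]
S pop ⇒ S pop pop   [S → S pop]
S pop pop ⇒ S S A pop pop   [S → S S A]
S S A pop pop ⇒ A pop A S A pop pop   [S → A pop A]
A pop A S A pop pop ⇒ pop red pop A S A pop pop   [A → pop red]
pop red pop A S A pop pop ⇒ pop red pop this S A pop pop   [A → this]
pop red pop this S A pop pop ⇒ pop red pop this S S A A pop pop   [S → S S A]
pop red pop this S S A A pop pop ⇒ pop red pop this S S A S A A pop pop   [S → S S A]
pop red pop this S S A S A A pop pop ⇒ pop red pop this red S A S A A pop pop   [S → red]
pop red pop this red S A S A A pop pop ⇒ pop red pop this red red A S A A pop pop   [S → red]
pop red pop this red red A S A A pop pop ⇒ pop red pop this red red this S A A pop pop   [A → this]
pop red pop this red red this S A A pop pop ⇒ pop red pop this red red this red A A pop pop   [S → red]
pop red pop this red red this red A A pop pop ⇒ pop red pop this red red this red pop red A pop pop   [A → pop red]
pop red pop this red red this red pop red A pop pop ⇒ pop red pop this red red this red pop red this pop pop   [A → this]

S ⇒ S pop ⇒ S pop pop ⇒ S S A pop pop ⇒ A pop A S A pop pop ⇒ pop red pop A S A pop pop ⇒ pop red pop this S A pop pop ⇒ pop red pop this S S A A pop pop ⇒ pop red pop this S S A S A A pop pop ⇒ pop red pop this red S A S A A pop pop ⇒ pop red pop this red red A S A A pop pop ⇒ pop red pop this red red this S A A pop pop ⇒ pop red pop this red red this red A A pop pop ⇒ pop red pop this red red this red pop red A pop pop ⇒ pop red pop this red red this red pop red this pop pop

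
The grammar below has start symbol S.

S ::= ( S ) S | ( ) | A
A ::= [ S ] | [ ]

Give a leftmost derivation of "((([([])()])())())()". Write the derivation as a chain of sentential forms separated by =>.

S => (S)S   [S ::= ( S ) S]
(S)S => ((S)S)S   [S ::= ( S ) S]
((S)S)S => (((S)S)S)S   [S ::= ( S ) S]
(((S)S)S)S => (((A)S)S)S   [S ::= A]
(((A)S)S)S => ((([S])S)S)S   [A ::= [ S ]]
((([S])S)S)S => ((([(S)S])S)S)S   [S ::= ( S ) S]
((([(S)S])S)S)S => ((([(A)S])S)S)S   [S ::= A]
((([(A)S])S)S)S => ((([([])S])S)S)S   [A ::= [ ]]
((([([])S])S)S)S => ((([([])()])S)S)S   [S ::= ( )]
((([([])()])S)S)S => ((([([])()])())S)S   [S ::= ( )]
((([([])()])())S)S => ((([([])()])())())S   [S ::= ( )]
((([([])()])())())S => ((([([])()])())())()   [S ::= ( )]

S=>(S)S=>((S)S)S=>(((S)S)S)S=>(((A)S)S)S=>((([S])S)S)S=>((([(S)S])S)S)S=>((([(A)S])S)S)S=>((([([])S])S)S)S=>((([([])()])S)S)S=>((([([])()])())S)S=>((([([])()])())())S=>((([([])()])())())()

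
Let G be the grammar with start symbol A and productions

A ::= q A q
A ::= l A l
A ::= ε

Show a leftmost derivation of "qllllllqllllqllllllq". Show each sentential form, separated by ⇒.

A ⇒ qAq ⇒ qlAlq ⇒ qllAllq ⇒ qlllAlllq ⇒ qllllAllllq ⇒ qlllllAlllllq ⇒ qllllllAllllllq ⇒ qllllllqAqllllllq ⇒ qllllllqlAlqllllllq ⇒ qllllllqllAllqllllllq ⇒ qllllllqllllqllllllq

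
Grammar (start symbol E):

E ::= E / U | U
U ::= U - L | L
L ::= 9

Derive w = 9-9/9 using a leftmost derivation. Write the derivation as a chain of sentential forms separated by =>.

E=>E/U=>U/U=>U-L/U=>L-L/U=>9-L/U=>9-9/U=>9-9/L=>9-9/9

E => E/U   [E ::= E / U]
E/U => U/U   [E ::= U]
U/U => U-L/U   [U ::= U - L]
U-L/U => L-L/U   [U ::= L]
L-L/U => 9-L/U   [L ::= 9]
9-L/U => 9-9/U   [L ::= 9]
9-9/U => 9-9/L   [U ::= L]
9-9/L => 9-9/9   [L ::= 9]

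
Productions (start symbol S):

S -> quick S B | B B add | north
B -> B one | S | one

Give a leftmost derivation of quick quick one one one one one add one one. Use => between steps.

S => quick S B   [S -> quick S B]
quick S B => quick quick S B B   [S -> quick S B]
quick quick S B B => quick quick B B add B B   [S -> B B add]
quick quick B B add B B => quick quick B one B add B B   [B -> B one]
quick quick B one B add B B => quick quick B one one B add B B   [B -> B one]
quick quick B one one B add B B => quick quick B one one one B add B B   [B -> B one]
quick quick B one one one B add B B => quick quick one one one one B add B B   [B -> one]
quick quick one one one one B add B B => quick quick one one one one one add B B   [B -> one]
quick quick one one one one one add B B => quick quick one one one one one add one B   [B -> one]
quick quick one one one one one add one B => quick quick one one one one one add one one   [B -> one]

S => quick S B => quick quick S B B => quick quick B B add B B => quick quick B one B add B B => quick quick B one one B add B B => quick quick B one one one B add B B => quick quick one one one one B add B B => quick quick one one one one one add B B => quick quick one one one one one add one B => quick quick one one one one one add one one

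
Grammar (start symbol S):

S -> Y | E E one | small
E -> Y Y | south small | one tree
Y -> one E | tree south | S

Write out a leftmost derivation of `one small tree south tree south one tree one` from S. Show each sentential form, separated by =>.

S => E E one => Y Y E one => one E Y E one => one Y Y Y E one => one S Y Y E one => one small Y Y E one => one small tree south Y E one => one small tree south tree south E one => one small tree south tree south one tree one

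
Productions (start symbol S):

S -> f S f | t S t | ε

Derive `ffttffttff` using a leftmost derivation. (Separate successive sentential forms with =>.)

S => fSf   [S -> f S f]
fSf => ffSff   [S -> f S f]
ffSff => fftStff   [S -> t S t]
fftStff => ffttSttff   [S -> t S t]
ffttSttff => ffttfSfttff   [S -> f S f]
ffttfSfttff => ffttffttff   [S -> ε]

S => fSf => ffSff => fftStff => ffttSttff => ffttfSfttff => ffttffttff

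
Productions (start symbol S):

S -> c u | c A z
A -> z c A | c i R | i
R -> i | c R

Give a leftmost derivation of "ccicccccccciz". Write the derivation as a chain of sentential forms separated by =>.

S => cAz => cciRz => ccicRz => cciccRz => ccicccRz => cciccccRz => ccicccccRz => cciccccccRz => ccicccccccRz => cciccccccccRz => ccicccccccciz

S => cAz   [S -> c A z]
cAz => cciRz   [A -> c i R]
cciRz => ccicRz   [R -> c R]
ccicRz => cciccRz   [R -> c R]
cciccRz => ccicccRz   [R -> c R]
ccicccRz => cciccccRz   [R -> c R]
cciccccRz => ccicccccRz   [R -> c R]
ccicccccRz => cciccccccRz   [R -> c R]
cciccccccRz => ccicccccccRz   [R -> c R]
ccicccccccRz => cciccccccccRz   [R -> c R]
cciccccccccRz => ccicccccccciz   [R -> i]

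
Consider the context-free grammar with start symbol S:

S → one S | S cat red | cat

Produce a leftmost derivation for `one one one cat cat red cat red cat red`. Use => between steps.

S => one S   [S → one S]
one S => one S cat red   [S → S cat red]
one S cat red => one one S cat red   [S → one S]
one one S cat red => one one one S cat red   [S → one S]
one one one S cat red => one one one S cat red cat red   [S → S cat red]
one one one S cat red cat red => one one one S cat red cat red cat red   [S → S cat red]
one one one S cat red cat red cat red => one one one cat cat red cat red cat red   [S → cat]

S => one S => one S cat red => one one S cat red => one one one S cat red => one one one S cat red cat red => one one one S cat red cat red cat red => one one one cat cat red cat red cat red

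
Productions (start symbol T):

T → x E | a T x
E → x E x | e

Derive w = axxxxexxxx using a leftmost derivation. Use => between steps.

T => aTx => axEx => axxExx => axxxExxx => axxxxExxxx => axxxxexxxx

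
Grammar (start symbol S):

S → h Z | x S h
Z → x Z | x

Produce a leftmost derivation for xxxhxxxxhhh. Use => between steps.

S => xSh   [S → x S h]
xSh => xxShh   [S → x S h]
xxShh => xxxShhh   [S → x S h]
xxxShhh => xxxhZhhh   [S → h Z]
xxxhZhhh => xxxhxZhhh   [Z → x Z]
xxxhxZhhh => xxxhxxZhhh   [Z → x Z]
xxxhxxZhhh => xxxhxxxZhhh   [Z → x Z]
xxxhxxxZhhh => xxxhxxxxhhh   [Z → x]

S => xSh => xxShh => xxxShhh => xxxhZhhh => xxxhxZhhh => xxxhxxZhhh => xxxhxxxZhhh => xxxhxxxxhhh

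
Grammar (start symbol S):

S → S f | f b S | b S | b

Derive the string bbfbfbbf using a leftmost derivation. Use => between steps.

S=>bS=>bbS=>bbfbS=>bbfbfbS=>bbfbfbSf=>bbfbfbbf

S => bS   [S → b S]
bS => bbS   [S → b S]
bbS => bbfbS   [S → f b S]
bbfbS => bbfbfbS   [S → f b S]
bbfbfbS => bbfbfbSf   [S → S f]
bbfbfbSf => bbfbfbbf   [S → b]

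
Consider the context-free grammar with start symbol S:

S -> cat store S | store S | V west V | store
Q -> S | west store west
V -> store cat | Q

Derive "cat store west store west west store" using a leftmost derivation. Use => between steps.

S => cat store S   [S -> cat store S]
cat store S => cat store V west V   [S -> V west V]
cat store V west V => cat store Q west V   [V -> Q]
cat store Q west V => cat store west store west west V   [Q -> west store west]
cat store west store west west V => cat store west store west west Q   [V -> Q]
cat store west store west west Q => cat store west store west west S   [Q -> S]
cat store west store west west S => cat store west store west west store   [S -> store]

S => cat store S => cat store V west V => cat store Q west V => cat store west store west west V => cat store west store west west Q => cat store west store west west S => cat store west store west west store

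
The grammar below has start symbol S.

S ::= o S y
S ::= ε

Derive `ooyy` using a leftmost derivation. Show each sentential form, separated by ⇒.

S ⇒ oSy   [S ::= o S y]
oSy ⇒ ooSyy   [S ::= o S y]
ooSyy ⇒ ooyy   [S ::= ε]

S ⇒ oSy ⇒ ooSyy ⇒ ooyy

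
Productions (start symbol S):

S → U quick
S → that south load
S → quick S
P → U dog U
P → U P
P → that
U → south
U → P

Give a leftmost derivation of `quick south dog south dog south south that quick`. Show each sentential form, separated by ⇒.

S ⇒ quick S   [S → quick S]
quick S ⇒ quick U quick   [S → U quick]
quick U quick ⇒ quick P quick   [U → P]
quick P quick ⇒ quick U dog U quick   [P → U dog U]
quick U dog U quick ⇒ quick P dog U quick   [U → P]
quick P dog U quick ⇒ quick U dog U dog U quick   [P → U dog U]
quick U dog U dog U quick ⇒ quick south dog U dog U quick   [U → south]
quick south dog U dog U quick ⇒ quick south dog south dog U quick   [U → south]
quick south dog south dog U quick ⇒ quick south dog south dog P quick   [U → P]
quick south dog south dog P quick ⇒ quick south dog south dog U P quick   [P → U P]
quick south dog south dog U P quick ⇒ quick south dog south dog south P quick   [U → south]
quick south dog south dog south P quick ⇒ quick south dog south dog south U P quick   [P → U P]
quick south dog south dog south U P quick ⇒ quick south dog south dog south south P quick   [U → south]
quick south dog south dog south south P quick ⇒ quick south dog south dog south south that quick   [P → that]

S ⇒ quick S ⇒ quick U quick ⇒ quick P quick ⇒ quick U dog U quick ⇒ quick P dog U quick ⇒ quick U dog U dog U quick ⇒ quick south dog U dog U quick ⇒ quick south dog south dog U quick ⇒ quick south dog south dog P quick ⇒ quick south dog south dog U P quick ⇒ quick south dog south dog south P quick ⇒ quick south dog south dog south U P quick ⇒ quick south dog south dog south south P quick ⇒ quick south dog south dog south south that quick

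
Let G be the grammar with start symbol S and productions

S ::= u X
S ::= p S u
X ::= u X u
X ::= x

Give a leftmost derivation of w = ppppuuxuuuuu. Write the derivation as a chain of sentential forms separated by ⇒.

S ⇒ pSu   [S ::= p S u]
pSu ⇒ ppSuu   [S ::= p S u]
ppSuu ⇒ pppSuuu   [S ::= p S u]
pppSuuu ⇒ ppppSuuuu   [S ::= p S u]
ppppSuuuu ⇒ ppppuXuuuu   [S ::= u X]
ppppuXuuuu ⇒ ppppuuXuuuuu   [X ::= u X u]
ppppuuXuuuuu ⇒ ppppuuxuuuuu   [X ::= x]

S⇒pSu⇒ppSuu⇒pppSuuu⇒ppppSuuuu⇒ppppuXuuuu⇒ppppuuXuuuuu⇒ppppuuxuuuuu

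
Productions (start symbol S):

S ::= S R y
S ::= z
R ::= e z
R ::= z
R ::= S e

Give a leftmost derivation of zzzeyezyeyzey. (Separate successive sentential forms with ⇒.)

S ⇒ SRy   [S ::= S R y]
SRy ⇒ SRyRy   [S ::= S R y]
SRyRy ⇒ zRyRy   [S ::= z]
zRyRy ⇒ zSeyRy   [R ::= S e]
zSeyRy ⇒ zSRyeyRy   [S ::= S R y]
zSRyeyRy ⇒ zSRyRyeyRy   [S ::= S R y]
zSRyRyeyRy ⇒ zzRyRyeyRy   [S ::= z]
zzRyRyeyRy ⇒ zzSeyRyeyRy   [R ::= S e]
zzSeyRyeyRy ⇒ zzzeyRyeyRy   [S ::= z]
zzzeyRyeyRy ⇒ zzzeyezyeyRy   [R ::= e z]
zzzeyezyeyRy ⇒ zzzeyezyeySey   [R ::= S e]
zzzeyezyeySey ⇒ zzzeyezyeyzey   [S ::= z]

S⇒SRy⇒SRyRy⇒zRyRy⇒zSeyRy⇒zSRyeyRy⇒zSRyRyeyRy⇒zzRyRyeyRy⇒zzSeyRyeyRy⇒zzzeyRyeyRy⇒zzzeyezyeyRy⇒zzzeyezyeySey⇒zzzeyezyeyzey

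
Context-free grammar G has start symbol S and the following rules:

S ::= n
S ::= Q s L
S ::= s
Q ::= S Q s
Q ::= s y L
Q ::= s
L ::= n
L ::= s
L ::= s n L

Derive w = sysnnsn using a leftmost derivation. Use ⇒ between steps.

S ⇒ QsL   [S ::= Q s L]
QsL ⇒ syLsL   [Q ::= s y L]
syLsL ⇒ sysnLsL   [L ::= s n L]
sysnLsL ⇒ sysnnsL   [L ::= n]
sysnnsL ⇒ sysnnsn   [L ::= n]

S⇒QsL⇒syLsL⇒sysnLsL⇒sysnnsL⇒sysnnsn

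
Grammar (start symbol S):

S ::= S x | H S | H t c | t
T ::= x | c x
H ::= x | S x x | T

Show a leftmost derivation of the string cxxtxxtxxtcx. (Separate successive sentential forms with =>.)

S => Sx => HSx => TSx => cxSx => cxHtcx => cxSxxtcx => cxHSxxtcx => cxxSxxtcx => cxxHSxxtcx => cxxSxxSxxtcx => cxxtxxSxxtcx => cxxtxxtxxtcx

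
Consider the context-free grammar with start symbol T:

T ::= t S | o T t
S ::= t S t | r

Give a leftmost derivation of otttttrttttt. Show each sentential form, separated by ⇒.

T⇒oTt⇒otSt⇒ottStt⇒otttSttt⇒ottttStttt⇒otttttSttttt⇒otttttrttttt

T ⇒ oTt   [T ::= o T t]
oTt ⇒ otSt   [T ::= t S]
otSt ⇒ ottStt   [S ::= t S t]
ottStt ⇒ otttSttt   [S ::= t S t]
otttSttt ⇒ ottttStttt   [S ::= t S t]
ottttStttt ⇒ otttttSttttt   [S ::= t S t]
otttttSttttt ⇒ otttttrttttt   [S ::= r]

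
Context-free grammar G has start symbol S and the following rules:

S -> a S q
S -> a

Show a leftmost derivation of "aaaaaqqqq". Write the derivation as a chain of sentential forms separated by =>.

S=>aSq=>aaSqq=>aaaSqqq=>aaaaSqqqq=>aaaaaqqqq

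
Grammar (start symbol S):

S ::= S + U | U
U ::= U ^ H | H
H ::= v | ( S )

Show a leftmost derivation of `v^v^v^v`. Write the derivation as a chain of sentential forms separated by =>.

S => U => U^H => U^H^H => U^H^H^H => H^H^H^H => v^H^H^H => v^v^H^H => v^v^v^H => v^v^v^v

S => U   [S ::= U]
U => U^H   [U ::= U ^ H]
U^H => U^H^H   [U ::= U ^ H]
U^H^H => U^H^H^H   [U ::= U ^ H]
U^H^H^H => H^H^H^H   [U ::= H]
H^H^H^H => v^H^H^H   [H ::= v]
v^H^H^H => v^v^H^H   [H ::= v]
v^v^H^H => v^v^v^H   [H ::= v]
v^v^v^H => v^v^v^v   [H ::= v]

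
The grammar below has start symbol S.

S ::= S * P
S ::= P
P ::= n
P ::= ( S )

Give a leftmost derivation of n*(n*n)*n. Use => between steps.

S=>S*P=>S*P*P=>P*P*P=>n*P*P=>n*(S)*P=>n*(S*P)*P=>n*(P*P)*P=>n*(n*P)*P=>n*(n*n)*P=>n*(n*n)*n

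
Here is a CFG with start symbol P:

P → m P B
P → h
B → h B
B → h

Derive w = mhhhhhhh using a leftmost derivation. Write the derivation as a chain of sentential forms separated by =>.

P => mPB => mhB => mhhB => mhhhB => mhhhhB => mhhhhhB => mhhhhhhB => mhhhhhhh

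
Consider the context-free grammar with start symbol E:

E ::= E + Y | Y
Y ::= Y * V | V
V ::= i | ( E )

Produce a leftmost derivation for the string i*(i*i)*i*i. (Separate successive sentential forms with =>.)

E => Y   [E ::= Y]
Y => Y*V   [Y ::= Y * V]
Y*V => Y*V*V   [Y ::= Y * V]
Y*V*V => Y*V*V*V   [Y ::= Y * V]
Y*V*V*V => V*V*V*V   [Y ::= V]
V*V*V*V => i*V*V*V   [V ::= i]
i*V*V*V => i*(E)*V*V   [V ::= ( E )]
i*(E)*V*V => i*(Y)*V*V   [E ::= Y]
i*(Y)*V*V => i*(Y*V)*V*V   [Y ::= Y * V]
i*(Y*V)*V*V => i*(V*V)*V*V   [Y ::= V]
i*(V*V)*V*V => i*(i*V)*V*V   [V ::= i]
i*(i*V)*V*V => i*(i*i)*V*V   [V ::= i]
i*(i*i)*V*V => i*(i*i)*i*V   [V ::= i]
i*(i*i)*i*V => i*(i*i)*i*i   [V ::= i]

E => Y => Y*V => Y*V*V => Y*V*V*V => V*V*V*V => i*V*V*V => i*(E)*V*V => i*(Y)*V*V => i*(Y*V)*V*V => i*(V*V)*V*V => i*(i*V)*V*V => i*(i*i)*V*V => i*(i*i)*i*V => i*(i*i)*i*i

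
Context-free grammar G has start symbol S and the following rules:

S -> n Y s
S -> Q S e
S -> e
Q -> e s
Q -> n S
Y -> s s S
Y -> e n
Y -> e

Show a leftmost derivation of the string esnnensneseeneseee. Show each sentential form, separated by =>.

S => QSe   [S -> Q S e]
QSe => esSe   [Q -> e s]
esSe => esQSee   [S -> Q S e]
esQSee => esnSSee   [Q -> n S]
esnSSee => esnnYsSee   [S -> n Y s]
esnnYsSee => esnnensSee   [Y -> e n]
esnnensSee => esnnensQSeee   [S -> Q S e]
esnnensQSeee => esnnensnSSeee   [Q -> n S]
esnnensnSSeee => esnnensnQSeSeee   [S -> Q S e]
esnnensnQSeSeee => esnnensnesSeSeee   [Q -> e s]
esnnensnesSeSeee => esnnensneseeSeee   [S -> e]
esnnensneseeSeee => esnnensneseenYseee   [S -> n Y s]
esnnensneseenYseee => esnnensneseeneseee   [Y -> e]

S => QSe => esSe => esQSee => esnSSee => esnnYsSee => esnnensSee => esnnensQSeee => esnnensnSSeee => esnnensnQSeSeee => esnnensnesSeSeee => esnnensneseeSeee => esnnensneseenYseee => esnnensneseeneseee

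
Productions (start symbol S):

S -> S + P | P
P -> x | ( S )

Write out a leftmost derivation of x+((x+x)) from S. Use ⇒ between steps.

S ⇒ S+P   [S -> S + P]
S+P ⇒ P+P   [S -> P]
P+P ⇒ x+P   [P -> x]
x+P ⇒ x+(S)   [P -> ( S )]
x+(S) ⇒ x+(P)   [S -> P]
x+(P) ⇒ x+((S))   [P -> ( S )]
x+((S)) ⇒ x+((S+P))   [S -> S + P]
x+((S+P)) ⇒ x+((P+P))   [S -> P]
x+((P+P)) ⇒ x+((x+P))   [P -> x]
x+((x+P)) ⇒ x+((x+x))   [P -> x]

S ⇒ S+P ⇒ P+P ⇒ x+P ⇒ x+(S) ⇒ x+(P) ⇒ x+((S)) ⇒ x+((S+P)) ⇒ x+((P+P)) ⇒ x+((x+P)) ⇒ x+((x+x))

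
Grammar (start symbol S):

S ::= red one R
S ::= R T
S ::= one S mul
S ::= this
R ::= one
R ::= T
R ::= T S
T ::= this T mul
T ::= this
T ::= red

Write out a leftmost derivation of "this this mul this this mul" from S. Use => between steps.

S => R T   [S ::= R T]
R T => T T   [R ::= T]
T T => this T mul T   [T ::= this T mul]
this T mul T => this this mul T   [T ::= this]
this this mul T => this this mul this T mul   [T ::= this T mul]
this this mul this T mul => this this mul this this mul   [T ::= this]

S => R T => T T => this T mul T => this this mul T => this this mul this T mul => this this mul this this mul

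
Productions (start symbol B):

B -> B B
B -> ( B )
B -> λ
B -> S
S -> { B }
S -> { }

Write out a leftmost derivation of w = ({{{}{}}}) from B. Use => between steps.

B => (B) => (S) => ({B}) => ({S}) => ({{B}}) => ({{BB}}) => ({{SB}}) => ({{{}B}}) => ({{{}S}}) => ({{{}{}}})

B => (B)   [B -> ( B )]
(B) => (S)   [B -> S]
(S) => ({B})   [S -> { B }]
({B}) => ({S})   [B -> S]
({S}) => ({{B}})   [S -> { B }]
({{B}}) => ({{BB}})   [B -> B B]
({{BB}}) => ({{SB}})   [B -> S]
({{SB}}) => ({{{}B}})   [S -> { }]
({{{}B}}) => ({{{}S}})   [B -> S]
({{{}S}}) => ({{{}{}}})   [S -> { }]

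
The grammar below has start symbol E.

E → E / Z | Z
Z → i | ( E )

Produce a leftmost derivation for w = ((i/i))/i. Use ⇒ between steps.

E ⇒ E/Z   [E → E / Z]
E/Z ⇒ Z/Z   [E → Z]
Z/Z ⇒ (E)/Z   [Z → ( E )]
(E)/Z ⇒ (Z)/Z   [E → Z]
(Z)/Z ⇒ ((E))/Z   [Z → ( E )]
((E))/Z ⇒ ((E/Z))/Z   [E → E / Z]
((E/Z))/Z ⇒ ((Z/Z))/Z   [E → Z]
((Z/Z))/Z ⇒ ((i/Z))/Z   [Z → i]
((i/Z))/Z ⇒ ((i/i))/Z   [Z → i]
((i/i))/Z ⇒ ((i/i))/i   [Z → i]

E ⇒ E/Z ⇒ Z/Z ⇒ (E)/Z ⇒ (Z)/Z ⇒ ((E))/Z ⇒ ((E/Z))/Z ⇒ ((Z/Z))/Z ⇒ ((i/Z))/Z ⇒ ((i/i))/Z ⇒ ((i/i))/i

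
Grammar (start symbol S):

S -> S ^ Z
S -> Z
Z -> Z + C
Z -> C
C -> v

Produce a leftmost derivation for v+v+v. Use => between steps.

S => Z => Z+C => Z+C+C => C+C+C => v+C+C => v+v+C => v+v+v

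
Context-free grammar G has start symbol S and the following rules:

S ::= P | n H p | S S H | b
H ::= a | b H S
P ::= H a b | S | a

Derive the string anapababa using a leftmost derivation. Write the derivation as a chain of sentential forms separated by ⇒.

S⇒SSH⇒SSHSH⇒SSHSHSH⇒PSHSHSH⇒aSHSHSH⇒anHpHSHSH⇒anapHSHSH⇒anapaSHSH⇒anapabHSH⇒anapabaSH⇒anapababH⇒anapababa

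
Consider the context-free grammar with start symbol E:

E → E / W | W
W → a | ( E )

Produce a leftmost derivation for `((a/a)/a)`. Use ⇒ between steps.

E ⇒ W ⇒ (E) ⇒ (E/W) ⇒ (W/W) ⇒ ((E)/W) ⇒ ((E/W)/W) ⇒ ((W/W)/W) ⇒ ((a/W)/W) ⇒ ((a/a)/W) ⇒ ((a/a)/a)

E ⇒ W   [E → W]
W ⇒ (E)   [W → ( E )]
(E) ⇒ (E/W)   [E → E / W]
(E/W) ⇒ (W/W)   [E → W]
(W/W) ⇒ ((E)/W)   [W → ( E )]
((E)/W) ⇒ ((E/W)/W)   [E → E / W]
((E/W)/W) ⇒ ((W/W)/W)   [E → W]
((W/W)/W) ⇒ ((a/W)/W)   [W → a]
((a/W)/W) ⇒ ((a/a)/W)   [W → a]
((a/a)/W) ⇒ ((a/a)/a)   [W → a]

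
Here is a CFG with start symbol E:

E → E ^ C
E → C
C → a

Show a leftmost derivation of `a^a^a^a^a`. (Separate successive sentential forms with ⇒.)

E ⇒ E^C ⇒ E^C^C ⇒ E^C^C^C ⇒ E^C^C^C^C ⇒ C^C^C^C^C ⇒ a^C^C^C^C ⇒ a^a^C^C^C ⇒ a^a^a^C^C ⇒ a^a^a^a^C ⇒ a^a^a^a^a

E ⇒ E^C   [E → E ^ C]
E^C ⇒ E^C^C   [E → E ^ C]
E^C^C ⇒ E^C^C^C   [E → E ^ C]
E^C^C^C ⇒ E^C^C^C^C   [E → E ^ C]
E^C^C^C^C ⇒ C^C^C^C^C   [E → C]
C^C^C^C^C ⇒ a^C^C^C^C   [C → a]
a^C^C^C^C ⇒ a^a^C^C^C   [C → a]
a^a^C^C^C ⇒ a^a^a^C^C   [C → a]
a^a^a^C^C ⇒ a^a^a^a^C   [C → a]
a^a^a^a^C ⇒ a^a^a^a^a   [C → a]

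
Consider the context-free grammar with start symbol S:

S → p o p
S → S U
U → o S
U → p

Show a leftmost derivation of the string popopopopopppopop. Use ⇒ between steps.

S ⇒ SU   [S → S U]
SU ⇒ popU   [S → p o p]
popU ⇒ popoS   [U → o S]
popoS ⇒ popoSU   [S → S U]
popoSU ⇒ popoSUU   [S → S U]
popoSUU ⇒ popoSUUU   [S → S U]
popoSUUU ⇒ popoSUUUU   [S → S U]
popoSUUUU ⇒ popopopUUUU   [S → p o p]
popopopUUUU ⇒ popopopoSUUU   [U → o S]
popopopoSUUU ⇒ popopopopopUUU   [S → p o p]
popopopopopUUU ⇒ popopopopoppUU   [U → p]
popopopopoppUU ⇒ popopopopopppU   [U → p]
popopopopopppU ⇒ popopopopopppoS   [U → o S]
popopopopopppoS ⇒ popopopopopppopop   [S → p o p]

S⇒SU⇒popU⇒popoS⇒popoSU⇒popoSUU⇒popoSUUU⇒popoSUUUU⇒popopopUUUU⇒popopopoSUUU⇒popopopopopUUU⇒popopopopoppUU⇒popopopopopppU⇒popopopopopppoS⇒popopopopopppopop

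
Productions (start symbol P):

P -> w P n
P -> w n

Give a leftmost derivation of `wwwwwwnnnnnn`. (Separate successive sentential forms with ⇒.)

P⇒wPn⇒wwPnn⇒wwwPnnn⇒wwwwPnnnn⇒wwwwwPnnnnn⇒wwwwwwnnnnnn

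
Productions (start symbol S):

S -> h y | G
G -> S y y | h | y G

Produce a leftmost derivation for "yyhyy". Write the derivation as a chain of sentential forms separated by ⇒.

S ⇒ G ⇒ Syy ⇒ Gyy ⇒ yGyy ⇒ yyGyy ⇒ yyhyy

S ⇒ G   [S -> G]
G ⇒ Syy   [G -> S y y]
Syy ⇒ Gyy   [S -> G]
Gyy ⇒ yGyy   [G -> y G]
yGyy ⇒ yyGyy   [G -> y G]
yyGyy ⇒ yyhyy   [G -> h]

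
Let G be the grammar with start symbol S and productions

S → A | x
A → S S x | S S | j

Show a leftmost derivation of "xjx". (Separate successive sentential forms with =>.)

S => A   [S → A]
A => SSx   [A → S S x]
SSx => xSx   [S → x]
xSx => xAx   [S → A]
xAx => xjx   [A → j]

S => A => SSx => xSx => xAx => xjx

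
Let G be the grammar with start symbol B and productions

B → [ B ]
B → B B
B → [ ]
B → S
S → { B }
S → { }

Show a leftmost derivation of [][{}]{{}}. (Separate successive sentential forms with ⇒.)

B ⇒ BB ⇒ BBB ⇒ []BB ⇒ [][B]B ⇒ [][S]B ⇒ [][{}]B ⇒ [][{}]S ⇒ [][{}]{B} ⇒ [][{}]{S} ⇒ [][{}]{{}}

B ⇒ BB   [B → B B]
BB ⇒ BBB   [B → B B]
BBB ⇒ []BB   [B → [ ]]
[]BB ⇒ [][B]B   [B → [ B ]]
[][B]B ⇒ [][S]B   [B → S]
[][S]B ⇒ [][{}]B   [S → { }]
[][{}]B ⇒ [][{}]S   [B → S]
[][{}]S ⇒ [][{}]{B}   [S → { B }]
[][{}]{B} ⇒ [][{}]{S}   [B → S]
[][{}]{S} ⇒ [][{}]{{}}   [S → { }]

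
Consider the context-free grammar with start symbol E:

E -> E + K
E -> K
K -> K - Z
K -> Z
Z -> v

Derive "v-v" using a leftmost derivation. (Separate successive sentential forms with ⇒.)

E ⇒ K   [E -> K]
K ⇒ K-Z   [K -> K - Z]
K-Z ⇒ Z-Z   [K -> Z]
Z-Z ⇒ v-Z   [Z -> v]
v-Z ⇒ v-v   [Z -> v]

E⇒K⇒K-Z⇒Z-Z⇒v-Z⇒v-v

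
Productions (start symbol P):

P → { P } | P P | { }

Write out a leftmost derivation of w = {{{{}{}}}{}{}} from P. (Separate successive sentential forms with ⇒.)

P ⇒ {P}   [P → { P }]
{P} ⇒ {PP}   [P → P P]
{PP} ⇒ {PPP}   [P → P P]
{PPP} ⇒ {{P}PP}   [P → { P }]
{{P}PP} ⇒ {{{P}}PP}   [P → { P }]
{{{P}}PP} ⇒ {{{PP}}PP}   [P → P P]
{{{PP}}PP} ⇒ {{{{}P}}PP}   [P → { }]
{{{{}P}}PP} ⇒ {{{{}{}}}PP}   [P → { }]
{{{{}{}}}PP} ⇒ {{{{}{}}}{}P}   [P → { }]
{{{{}{}}}{}P} ⇒ {{{{}{}}}{}{}}   [P → { }]

P⇒{P}⇒{PP}⇒{PPP}⇒{{P}PP}⇒{{{P}}PP}⇒{{{PP}}PP}⇒{{{{}P}}PP}⇒{{{{}{}}}PP}⇒{{{{}{}}}{}P}⇒{{{{}{}}}{}{}}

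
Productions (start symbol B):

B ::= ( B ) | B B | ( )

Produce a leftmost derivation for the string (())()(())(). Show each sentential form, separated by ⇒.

B ⇒ BB   [B ::= B B]
BB ⇒ (B)B   [B ::= ( B )]
(B)B ⇒ (())B   [B ::= ( )]
(())B ⇒ (())BB   [B ::= B B]
(())BB ⇒ (())BBB   [B ::= B B]
(())BBB ⇒ (())()BB   [B ::= ( )]
(())()BB ⇒ (())()(B)B   [B ::= ( B )]
(())()(B)B ⇒ (())()(())B   [B ::= ( )]
(())()(())B ⇒ (())()(())()   [B ::= ( )]

B ⇒ BB ⇒ (B)B ⇒ (())B ⇒ (())BB ⇒ (())BBB ⇒ (())()BB ⇒ (())()(B)B ⇒ (())()(())B ⇒ (())()(())()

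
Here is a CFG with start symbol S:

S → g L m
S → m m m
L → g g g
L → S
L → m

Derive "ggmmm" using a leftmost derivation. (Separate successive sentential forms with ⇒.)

S ⇒ gLm ⇒ gSm ⇒ ggLmm ⇒ ggmmm

S ⇒ gLm   [S → g L m]
gLm ⇒ gSm   [L → S]
gSm ⇒ ggLmm   [S → g L m]
ggLmm ⇒ ggmmm   [L → m]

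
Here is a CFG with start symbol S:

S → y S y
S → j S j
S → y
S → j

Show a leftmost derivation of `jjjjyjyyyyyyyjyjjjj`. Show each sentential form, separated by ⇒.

S⇒jSj⇒jjSjj⇒jjjSjjj⇒jjjjSjjjj⇒jjjjySyjjjj⇒jjjjyjSjyjjjj⇒jjjjyjySyjyjjjj⇒jjjjyjyySyyjyjjjj⇒jjjjyjyyySyyyjyjjjj⇒jjjjyjyyyyyyyjyjjjj

S ⇒ jSj   [S → j S j]
jSj ⇒ jjSjj   [S → j S j]
jjSjj ⇒ jjjSjjj   [S → j S j]
jjjSjjj ⇒ jjjjSjjjj   [S → j S j]
jjjjSjjjj ⇒ jjjjySyjjjj   [S → y S y]
jjjjySyjjjj ⇒ jjjjyjSjyjjjj   [S → j S j]
jjjjyjSjyjjjj ⇒ jjjjyjySyjyjjjj   [S → y S y]
jjjjyjySyjyjjjj ⇒ jjjjyjyySyyjyjjjj   [S → y S y]
jjjjyjyySyyjyjjjj ⇒ jjjjyjyyySyyyjyjjjj   [S → y S y]
jjjjyjyyySyyyjyjjjj ⇒ jjjjyjyyyyyyyjyjjjj   [S → y]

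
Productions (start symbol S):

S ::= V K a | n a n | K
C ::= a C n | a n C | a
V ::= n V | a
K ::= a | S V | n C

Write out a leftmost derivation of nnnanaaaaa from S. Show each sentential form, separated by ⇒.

S ⇒ VKa ⇒ nVKa ⇒ nnVKa ⇒ nnnVKa ⇒ nnnaKa ⇒ nnnaSVa ⇒ nnnaVKaVa ⇒ nnnanVKaVa ⇒ nnnanaKaVa ⇒ nnnanaaaVa ⇒ nnnanaaaaa

S ⇒ VKa   [S ::= V K a]
VKa ⇒ nVKa   [V ::= n V]
nVKa ⇒ nnVKa   [V ::= n V]
nnVKa ⇒ nnnVKa   [V ::= n V]
nnnVKa ⇒ nnnaKa   [V ::= a]
nnnaKa ⇒ nnnaSVa   [K ::= S V]
nnnaSVa ⇒ nnnaVKaVa   [S ::= V K a]
nnnaVKaVa ⇒ nnnanVKaVa   [V ::= n V]
nnnanVKaVa ⇒ nnnanaKaVa   [V ::= a]
nnnanaKaVa ⇒ nnnanaaaVa   [K ::= a]
nnnanaaaVa ⇒ nnnanaaaaa   [V ::= a]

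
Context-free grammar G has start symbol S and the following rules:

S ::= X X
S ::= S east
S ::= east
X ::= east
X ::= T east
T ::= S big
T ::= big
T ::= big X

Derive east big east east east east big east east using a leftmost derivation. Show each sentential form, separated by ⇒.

S ⇒ S east ⇒ X X east ⇒ T east X east ⇒ S big east X east ⇒ east big east X east ⇒ east big east T east east ⇒ east big east S big east east ⇒ east big east S east big east east ⇒ east big east S east east big east east ⇒ east big east east east east big east east

S ⇒ S east   [S ::= S east]
S east ⇒ X X east   [S ::= X X]
X X east ⇒ T east X east   [X ::= T east]
T east X east ⇒ S big east X east   [T ::= S big]
S big east X east ⇒ east big east X east   [S ::= east]
east big east X east ⇒ east big east T east east   [X ::= T east]
east big east T east east ⇒ east big east S big east east   [T ::= S big]
east big east S big east east ⇒ east big east S east big east east   [S ::= S east]
east big east S east big east east ⇒ east big east S east east big east east   [S ::= S east]
east big east S east east big east east ⇒ east big east east east east big east east   [S ::= east]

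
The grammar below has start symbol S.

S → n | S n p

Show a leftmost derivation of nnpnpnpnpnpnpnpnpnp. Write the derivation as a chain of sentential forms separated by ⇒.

S ⇒ Snp   [S → S n p]
Snp ⇒ Snpnp   [S → S n p]
Snpnp ⇒ Snpnpnp   [S → S n p]
Snpnpnp ⇒ Snpnpnpnp   [S → S n p]
Snpnpnpnp ⇒ Snpnpnpnpnp   [S → S n p]
Snpnpnpnpnp ⇒ Snpnpnpnpnpnp   [S → S n p]
Snpnpnpnpnpnp ⇒ Snpnpnpnpnpnpnp   [S → S n p]
Snpnpnpnpnpnpnp ⇒ Snpnpnpnpnpnpnpnp   [S → S n p]
Snpnpnpnpnpnpnpnp ⇒ Snpnpnpnpnpnpnpnpnp   [S → S n p]
Snpnpnpnpnpnpnpnpnp ⇒ nnpnpnpnpnpnpnpnpnp   [S → n]

S ⇒ Snp ⇒ Snpnp ⇒ Snpnpnp ⇒ Snpnpnpnp ⇒ Snpnpnpnpnp ⇒ Snpnpnpnpnpnp ⇒ Snpnpnpnpnpnpnp ⇒ Snpnpnpnpnpnpnpnp ⇒ Snpnpnpnpnpnpnpnpnp ⇒ nnpnpnpnpnpnpnpnpnp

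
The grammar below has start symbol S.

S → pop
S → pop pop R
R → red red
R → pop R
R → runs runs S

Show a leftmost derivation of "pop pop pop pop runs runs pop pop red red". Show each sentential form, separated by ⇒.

S ⇒ pop pop R ⇒ pop pop pop R ⇒ pop pop pop pop R ⇒ pop pop pop pop runs runs S ⇒ pop pop pop pop runs runs pop pop R ⇒ pop pop pop pop runs runs pop pop red red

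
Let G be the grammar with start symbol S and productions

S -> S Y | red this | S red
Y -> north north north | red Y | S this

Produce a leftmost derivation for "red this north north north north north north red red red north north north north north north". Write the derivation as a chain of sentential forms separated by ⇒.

S ⇒ S Y ⇒ S Y Y ⇒ S red Y Y ⇒ S red red Y Y ⇒ S red red red Y Y ⇒ S Y red red red Y Y ⇒ S Y Y red red red Y Y ⇒ red this Y Y red red red Y Y ⇒ red this north north north Y red red red Y Y ⇒ red this north north north north north north red red red Y Y ⇒ red this north north north north north north red red red north north north Y ⇒ red this north north north north north north red red red north north north north north north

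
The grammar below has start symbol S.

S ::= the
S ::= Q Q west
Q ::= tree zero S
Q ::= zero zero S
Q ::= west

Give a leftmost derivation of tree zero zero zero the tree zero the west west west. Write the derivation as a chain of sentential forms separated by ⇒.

S ⇒ Q Q west ⇒ tree zero S Q west ⇒ tree zero Q Q west Q west ⇒ tree zero zero zero S Q west Q west ⇒ tree zero zero zero the Q west Q west ⇒ tree zero zero zero the tree zero S west Q west ⇒ tree zero zero zero the tree zero the west Q west ⇒ tree zero zero zero the tree zero the west west west

S ⇒ Q Q west   [S ::= Q Q west]
Q Q west ⇒ tree zero S Q west   [Q ::= tree zero S]
tree zero S Q west ⇒ tree zero Q Q west Q west   [S ::= Q Q west]
tree zero Q Q west Q west ⇒ tree zero zero zero S Q west Q west   [Q ::= zero zero S]
tree zero zero zero S Q west Q west ⇒ tree zero zero zero the Q west Q west   [S ::= the]
tree zero zero zero the Q west Q west ⇒ tree zero zero zero the tree zero S west Q west   [Q ::= tree zero S]
tree zero zero zero the tree zero S west Q west ⇒ tree zero zero zero the tree zero the west Q west   [S ::= the]
tree zero zero zero the tree zero the west Q west ⇒ tree zero zero zero the tree zero the west west west   [Q ::= west]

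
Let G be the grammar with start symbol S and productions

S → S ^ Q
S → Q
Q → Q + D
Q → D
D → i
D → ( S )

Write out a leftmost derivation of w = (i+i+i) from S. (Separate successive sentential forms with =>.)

S => Q   [S → Q]
Q => D   [Q → D]
D => (S)   [D → ( S )]
(S) => (Q)   [S → Q]
(Q) => (Q+D)   [Q → Q + D]
(Q+D) => (Q+D+D)   [Q → Q + D]
(Q+D+D) => (D+D+D)   [Q → D]
(D+D+D) => (i+D+D)   [D → i]
(i+D+D) => (i+i+D)   [D → i]
(i+i+D) => (i+i+i)   [D → i]

S => Q => D => (S) => (Q) => (Q+D) => (Q+D+D) => (D+D+D) => (i+D+D) => (i+i+D) => (i+i+i)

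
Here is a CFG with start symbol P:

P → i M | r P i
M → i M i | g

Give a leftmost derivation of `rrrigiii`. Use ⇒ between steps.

P ⇒ rPi ⇒ rrPii ⇒ rrrPiii ⇒ rrriMiii ⇒ rrrigiii

P ⇒ rPi   [P → r P i]
rPi ⇒ rrPii   [P → r P i]
rrPii ⇒ rrrPiii   [P → r P i]
rrrPiii ⇒ rrriMiii   [P → i M]
rrriMiii ⇒ rrrigiii   [M → g]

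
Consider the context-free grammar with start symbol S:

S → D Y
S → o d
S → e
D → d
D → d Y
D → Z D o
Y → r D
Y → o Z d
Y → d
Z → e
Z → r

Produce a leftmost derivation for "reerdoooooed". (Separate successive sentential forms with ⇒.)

S ⇒ DY ⇒ ZDoY ⇒ rDoY ⇒ rZDooY ⇒ reDooY ⇒ reZDoooY ⇒ reeDoooY ⇒ reeZDooooY ⇒ reerDooooY ⇒ reerdooooY ⇒ reerdoooooZd ⇒ reerdoooooed

S ⇒ DY   [S → D Y]
DY ⇒ ZDoY   [D → Z D o]
ZDoY ⇒ rDoY   [Z → r]
rDoY ⇒ rZDooY   [D → Z D o]
rZDooY ⇒ reDooY   [Z → e]
reDooY ⇒ reZDoooY   [D → Z D o]
reZDoooY ⇒ reeDoooY   [Z → e]
reeDoooY ⇒ reeZDooooY   [D → Z D o]
reeZDooooY ⇒ reerDooooY   [Z → r]
reerDooooY ⇒ reerdooooY   [D → d]
reerdooooY ⇒ reerdoooooZd   [Y → o Z d]
reerdoooooZd ⇒ reerdoooooed   [Z → e]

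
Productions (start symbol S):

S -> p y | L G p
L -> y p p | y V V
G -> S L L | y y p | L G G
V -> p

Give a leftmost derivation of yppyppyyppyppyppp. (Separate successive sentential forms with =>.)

S => LGp   [S -> L G p]
LGp => yVVGp   [L -> y V V]
yVVGp => ypVGp   [V -> p]
ypVGp => yppGp   [V -> p]
yppGp => yppSLLp   [G -> S L L]
yppSLLp => yppLGpLLp   [S -> L G p]
yppLGpLLp => yppyVVGpLLp   [L -> y V V]
yppyVVGpLLp => yppypVGpLLp   [V -> p]
yppypVGpLLp => yppyppGpLLp   [V -> p]
yppyppGpLLp => yppyppyyppLLp   [G -> y y p]
yppyppyyppLLp => yppyppyyppyppLp   [L -> y p p]
yppyppyyppyppLp => yppyppyyppyppyppp   [L -> y p p]

S => LGp => yVVGp => ypVGp => yppGp => yppSLLp => yppLGpLLp => yppyVVGpLLp => yppypVGpLLp => yppyppGpLLp => yppyppyyppLLp => yppyppyyppyppLp => yppyppyyppyppyppp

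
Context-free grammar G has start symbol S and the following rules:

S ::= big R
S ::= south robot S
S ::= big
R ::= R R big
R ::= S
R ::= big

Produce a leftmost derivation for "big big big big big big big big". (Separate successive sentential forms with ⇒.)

S ⇒ big R ⇒ big S ⇒ big big R ⇒ big big R R big ⇒ big big S R big ⇒ big big big R R big ⇒ big big big R R big R big ⇒ big big big big R big R big ⇒ big big big big big big R big ⇒ big big big big big big big big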